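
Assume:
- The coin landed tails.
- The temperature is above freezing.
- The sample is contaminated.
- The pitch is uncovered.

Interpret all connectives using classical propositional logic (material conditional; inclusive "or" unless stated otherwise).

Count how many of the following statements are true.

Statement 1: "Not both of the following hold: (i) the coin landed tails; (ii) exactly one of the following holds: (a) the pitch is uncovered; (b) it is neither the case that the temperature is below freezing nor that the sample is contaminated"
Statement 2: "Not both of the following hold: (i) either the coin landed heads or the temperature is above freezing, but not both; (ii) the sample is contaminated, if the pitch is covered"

Let U = "the coin landed heads" (F), P = "the pitch is covered" (F), K = "the temperature is below freezing" (F), H = "the sample is contaminated" (T).

Statement 1: Formalization: ¬U ↑ (¬P ⊕ (K ↓ H))

¬U = ¬F = T
¬P = ¬F = T
K ↓ H = F ↓ T = F
¬P ⊕ (K ↓ H) = T ⊕ F = T
¬U ↑ (¬P ⊕ (K ↓ H)) = T ↑ T = F
Hence Statement 1 is false.

Statement 2: In symbols: (U ⊕ ¬K) ↑ (P → H)

¬K = ¬F = T
U ⊕ ¬K = F ⊕ T = T
P → H = F → T = T
(U ⊕ ¬K) ↑ (P → H) = T ↑ T = F
So Statement 2 is false.

True statements: 0 (none).

0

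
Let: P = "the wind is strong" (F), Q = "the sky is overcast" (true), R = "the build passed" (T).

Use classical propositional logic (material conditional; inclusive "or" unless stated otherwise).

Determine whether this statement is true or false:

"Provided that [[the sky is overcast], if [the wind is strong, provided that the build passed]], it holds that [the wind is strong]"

Values: R=T, P=F, Q=T.
Parsed as ((R → P) → Q) → P

R → P = T → F = F
(R → P) → Q = F → T = T
((R → P) → Q) → P = T → F = F

False.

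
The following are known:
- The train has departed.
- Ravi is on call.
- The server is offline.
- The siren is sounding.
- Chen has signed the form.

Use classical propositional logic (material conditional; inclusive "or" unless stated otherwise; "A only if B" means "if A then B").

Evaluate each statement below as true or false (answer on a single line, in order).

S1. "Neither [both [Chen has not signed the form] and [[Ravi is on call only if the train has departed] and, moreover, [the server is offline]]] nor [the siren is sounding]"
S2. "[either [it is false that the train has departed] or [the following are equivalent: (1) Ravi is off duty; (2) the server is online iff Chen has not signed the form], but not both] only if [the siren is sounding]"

Let K = "Chen has signed the form" (T), Q = "Ravi is on call" (T), G = "the train has departed" (T), P = "the server is online" (F), V = "the siren is sounding" (T).

S1: Parsed as (~K & ((Q -> G) & ~P)) nor V

~K = ~T = F
Q -> G = T -> T = T
~P = ~F = T
(Q -> G) & ~P = T & T = T
~K & ((Q -> G) & ~P) = F & T = F
(~K & ((Q -> G) & ~P)) nor V = F nor T = F
Hence S1 is false.

S2: In symbols: (~G xor (~Q <-> (P <-> ~K))) -> V

~G = ~T = F
~Q = ~T = F
~K = ~T = F
P <-> ~K = F <-> F = T
~Q <-> (P <-> ~K) = F <-> T = F
~G xor (~Q <-> (P <-> ~K)) = F xor F = F
(~G xor (~Q <-> (P <-> ~K))) -> V = F -> T = T
Thus S2 is true.

S1 F; S2 T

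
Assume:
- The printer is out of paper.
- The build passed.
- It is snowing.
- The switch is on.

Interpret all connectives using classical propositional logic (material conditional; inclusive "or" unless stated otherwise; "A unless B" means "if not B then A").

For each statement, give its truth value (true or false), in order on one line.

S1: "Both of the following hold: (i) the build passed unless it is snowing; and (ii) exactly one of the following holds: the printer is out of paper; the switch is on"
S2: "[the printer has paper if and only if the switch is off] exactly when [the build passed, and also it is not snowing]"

Let L = "the build passed" (T), M = "it is snowing" (T), G = "the printer has paper" (F), D = "the switch is on" (T).

S1: Parsed as (L ∨ M) ∧ (¬G ⊕ D)

L ∨ M = T ∨ T = T
¬G = ¬F = T
¬G ⊕ D = T ⊕ T = F
(L ∨ M) ∧ (¬G ⊕ D) = T ∧ F = F
Thus S1 is false.

S2: In symbols: (G ↔ ¬D) ↔ (L ∧ ¬M)

¬D = ¬T = F
G ↔ ¬D = F ↔ F = T
¬M = ¬T = F
L ∧ ¬M = T ∧ F = F
(G ↔ ¬D) ↔ (L ∧ ¬M) = T ↔ F = F
Hence S2 is false.

S1 F / S2 F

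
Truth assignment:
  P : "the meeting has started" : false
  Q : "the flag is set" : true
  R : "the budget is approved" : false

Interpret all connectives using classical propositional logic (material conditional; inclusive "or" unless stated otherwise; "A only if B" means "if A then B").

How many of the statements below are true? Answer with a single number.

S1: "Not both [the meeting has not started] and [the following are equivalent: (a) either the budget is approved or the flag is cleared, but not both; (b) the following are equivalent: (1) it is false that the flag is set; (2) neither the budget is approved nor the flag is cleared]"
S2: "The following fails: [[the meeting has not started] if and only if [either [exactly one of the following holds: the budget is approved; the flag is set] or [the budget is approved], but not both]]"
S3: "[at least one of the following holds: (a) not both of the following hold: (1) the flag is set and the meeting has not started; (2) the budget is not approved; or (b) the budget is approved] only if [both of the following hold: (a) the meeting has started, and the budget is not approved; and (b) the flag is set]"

S1: Parsed as not P nand ((R xor not Q) iff (not Q iff (R nor not Q)))

not P = not False = True
not Q = not True = False
R xor not Q = False xor False = False
not Q = not True = False
not Q = not True = False
R nor not Q = False nor False = True
not Q iff (R nor not Q) = False iff True = False
(R xor not Q) iff (not Q iff (R nor not Q)) = False iff False = True
not P nand ((R xor not Q) iff (not Q iff (R nor not Q))) = True nand True = False
Hence S1 is false.

S2: Formalization: not (not P iff ((R xor Q) xor R))

not P = not False = True
R xor Q = False xor True = True
(R xor Q) xor R = True xor False = True
not P iff ((R xor Q) xor R) = True iff True = True
not (not P iff ((R xor Q) xor R)) = not True = False
Thus S2 is false.

S3: In symbols: (((Q and not P) nand not R) or R) -> ((P and not R) and Q)

not P = not False = True
Q and not P = True and True = True
not R = not False = True
(Q and not P) nand not R = True nand True = False
((Q and not P) nand not R) or R = False or False = False
not R = not False = True
P and not R = False and True = False
(P and not R) and Q = False and True = False
(((Q and not P) nand not R) or R) -> ((P and not R) and Q) = False -> False = True
Thus S3 is true.

1 of the 3 statements is true (S3).

1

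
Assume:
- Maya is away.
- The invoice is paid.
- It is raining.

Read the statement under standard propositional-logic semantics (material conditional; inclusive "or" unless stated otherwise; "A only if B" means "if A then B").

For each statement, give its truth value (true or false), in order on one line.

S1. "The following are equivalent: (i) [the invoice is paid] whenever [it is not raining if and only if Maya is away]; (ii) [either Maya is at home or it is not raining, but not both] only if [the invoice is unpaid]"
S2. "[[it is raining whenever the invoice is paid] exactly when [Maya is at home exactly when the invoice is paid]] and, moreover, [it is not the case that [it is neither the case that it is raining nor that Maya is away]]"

S1 True; S2 False

Let R = "it is raining" (True), S = "Maya is at home" (False), V = "the invoice is paid" (True).

S1: Parsed as ((not R iff not S) -> V) iff ((S xor not R) -> not V)

not R = not True = False
not S = not False = True
not R iff not S = False iff True = False
(not R iff not S) -> V = False -> True = True
not R = not True = False
S xor not R = False xor False = False
not V = not True = False
(S xor not R) -> not V = False -> False = True
((not R iff not S) -> V) iff ((S xor not R) -> not V) = True iff True = True
Thus S1 is true.

S2: Formalization: ((V -> R) iff (S iff V)) and not (R nor not S)

V -> R = True -> True = True
S iff V = False iff True = False
(V -> R) iff (S iff V) = True iff False = False
not S = not False = True
R nor not S = True nor True = False
not (R nor not S) = not False = True
((V -> R) iff (S iff V)) and not (R nor not S) = False and True = False
Hence S2 is false.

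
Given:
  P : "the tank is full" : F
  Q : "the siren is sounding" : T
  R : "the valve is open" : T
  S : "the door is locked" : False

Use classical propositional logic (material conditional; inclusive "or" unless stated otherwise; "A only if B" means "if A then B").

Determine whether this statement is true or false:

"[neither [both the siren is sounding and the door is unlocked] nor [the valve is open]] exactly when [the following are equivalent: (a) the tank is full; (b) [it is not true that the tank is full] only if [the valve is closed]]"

Parsed as ((Q and not S) nor R) iff (P iff (not P -> not R))

not S = not False = True
Q and not S = True and True = True
(Q and not S) nor R = True nor True = False
not P = not False = True
not R = not True = False
not P -> not R = True -> False = False
P iff (not P -> not R) = False iff False = True
((Q and not S) nor R) iff (P iff (not P -> not R)) = False iff True = False

False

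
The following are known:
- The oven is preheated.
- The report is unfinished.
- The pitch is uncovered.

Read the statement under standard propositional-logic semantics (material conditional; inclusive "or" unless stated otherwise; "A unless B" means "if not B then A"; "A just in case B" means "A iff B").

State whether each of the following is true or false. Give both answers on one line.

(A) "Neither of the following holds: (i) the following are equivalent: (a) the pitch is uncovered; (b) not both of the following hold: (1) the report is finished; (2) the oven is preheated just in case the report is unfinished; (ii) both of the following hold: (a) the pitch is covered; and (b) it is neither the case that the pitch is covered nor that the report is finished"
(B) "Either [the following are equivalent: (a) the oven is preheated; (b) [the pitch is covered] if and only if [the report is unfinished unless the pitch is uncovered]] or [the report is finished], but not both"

Let R = "the pitch is covered" (F), Q = "the report is finished" (F), P = "the oven is preheated" (T).

(A): This is (~R <-> (Q nand (P <-> ~Q))) nor (R & (R nor Q)).

~R = ~F = T
~Q = ~F = T
P <-> ~Q = T <-> T = T
Q nand (P <-> ~Q) = F nand T = T
~R <-> (Q nand (P <-> ~Q)) = T <-> T = T
R nor Q = F nor F = T
R & (R nor Q) = F & T = F
(~R <-> (Q nand (P <-> ~Q))) nor (R & (R nor Q)) = T nor F = F
Hence (A) is false.

(B): This is (P <-> (R <-> (~Q | ~R))) xor Q.

~Q = ~F = T
~R = ~F = T
~Q | ~R = T | T = T
R <-> (~Q | ~R) = F <-> T = F
P <-> (R <-> (~Q | ~R)) = T <-> F = F
(P <-> (R <-> (~Q | ~R))) xor Q = F xor F = F
Thus (B) is false.

(A) false / (B) false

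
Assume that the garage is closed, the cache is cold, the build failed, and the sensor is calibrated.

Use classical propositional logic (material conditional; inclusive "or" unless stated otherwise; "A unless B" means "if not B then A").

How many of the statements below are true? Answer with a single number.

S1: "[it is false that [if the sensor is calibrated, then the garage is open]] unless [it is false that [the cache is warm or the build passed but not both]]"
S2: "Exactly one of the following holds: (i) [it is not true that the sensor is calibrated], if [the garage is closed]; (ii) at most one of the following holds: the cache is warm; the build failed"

Let S = "the sensor is calibrated" (T), P = "the garage is closed" (T), Q = "the cache is warm" (F), R = "the build passed" (F).

S1: This is ¬(S → ¬P) ∨ ¬(Q ⊕ R).

¬P = ¬T = F
S → ¬P = T → F = F
¬(S → ¬P) = ¬F = T
Q ⊕ R = F ⊕ F = F
¬(Q ⊕ R) = ¬F = T
¬(S → ¬P) ∨ ¬(Q ⊕ R) = T ∨ T = T
Hence S1 is true.

S2: Parsed as (P → ¬S) ⊕ (Q ↑ ¬R)

¬S = ¬T = F
P → ¬S = T → F = F
¬R = ¬F = T
Q ↑ ¬R = F ↑ T = T
(P → ¬S) ⊕ (Q ↑ ¬R) = F ⊕ T = T
Hence S2 is true.

True statements: 2.

2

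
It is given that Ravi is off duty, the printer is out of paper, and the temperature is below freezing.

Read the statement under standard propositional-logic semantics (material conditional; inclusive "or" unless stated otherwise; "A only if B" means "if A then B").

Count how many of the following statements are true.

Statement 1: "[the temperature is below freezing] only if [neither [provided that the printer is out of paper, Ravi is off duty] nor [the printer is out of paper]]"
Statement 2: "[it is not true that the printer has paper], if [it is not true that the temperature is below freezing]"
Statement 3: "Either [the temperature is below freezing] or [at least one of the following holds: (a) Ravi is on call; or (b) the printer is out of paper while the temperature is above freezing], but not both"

Let P = "the temperature is below freezing" (T), G = "the printer has paper" (F), D = "Ravi is on call" (F).

Statement 1: In symbols: P -> ((~G -> ~D) nor ~G)

~G = ~F = T
~D = ~F = T
~G -> ~D = T -> T = T
~G = ~F = T
(~G -> ~D) nor ~G = T nor T = F
P -> ((~G -> ~D) nor ~G) = T -> F = F
Hence Statement 1 is false.

Statement 2: Parsed as ~P -> ~G

~P = ~T = F
~G = ~F = T
~P -> ~G = F -> T = T
Thus Statement 2 is true.

Statement 3: This is P xor (D | (~G & ~P)).

~G = ~F = T
~P = ~T = F
~G & ~P = T & F = F
D | (~G & ~P) = F | F = F
P xor (D | (~G & ~P)) = T xor F = T
Thus Statement 3 is true.

2 of the 3 statements are true (Statement 2, Statement 3).

2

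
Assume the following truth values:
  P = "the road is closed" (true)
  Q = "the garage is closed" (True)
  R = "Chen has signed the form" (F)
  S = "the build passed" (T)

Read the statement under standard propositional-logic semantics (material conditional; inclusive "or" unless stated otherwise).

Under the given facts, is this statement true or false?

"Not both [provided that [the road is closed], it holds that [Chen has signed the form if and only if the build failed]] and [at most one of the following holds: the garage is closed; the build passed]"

The statement is true.

Formalization: (P -> (R iff not S)) nand (Q nand S)

not S = not True = False
R iff not S = False iff False = True
P -> (R iff not S) = True -> True = True
Q nand S = True nand True = False
(P -> (R iff not S)) nand (Q nand S) = True nand False = True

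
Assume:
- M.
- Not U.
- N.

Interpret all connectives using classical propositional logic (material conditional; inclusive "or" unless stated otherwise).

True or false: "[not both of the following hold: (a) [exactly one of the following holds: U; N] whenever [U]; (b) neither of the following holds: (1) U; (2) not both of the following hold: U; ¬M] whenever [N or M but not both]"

Parsed as (N ⊕ M) → ((U → (U ⊕ N)) ↑ (U ↓ (U ↑ ¬M)))

N ⊕ M = T ⊕ T = F
U ⊕ N = F ⊕ T = T
U → (U ⊕ N) = F → T = T
¬M = ¬T = F
U ↑ ¬M = F ↑ F = T
U ↓ (U ↑ ¬M) = F ↓ T = F
(U → (U ⊕ N)) ↑ (U ↓ (U ↑ ¬M)) = T ↑ F = T
(N ⊕ M) → ((U → (U ⊕ N)) ↑ (U ↓ (U ↑ ¬M))) = F → T = T

True.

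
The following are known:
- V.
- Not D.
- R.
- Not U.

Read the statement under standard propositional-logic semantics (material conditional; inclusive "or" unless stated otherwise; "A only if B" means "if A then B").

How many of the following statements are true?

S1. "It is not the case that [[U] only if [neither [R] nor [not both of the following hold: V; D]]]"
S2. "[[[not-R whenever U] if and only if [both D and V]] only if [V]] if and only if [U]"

0

S1: This is ~(U -> (R nor (V nand D))).

V nand D = T nand F = T
R nor (V nand D) = T nor T = F
U -> (R nor (V nand D)) = F -> F = T
~(U -> (R nor (V nand D))) = ~T = F
Hence S1 is false.

S2: Formalization: (((U -> ~R) <-> (D & V)) -> V) <-> U

~R = ~T = F
U -> ~R = F -> F = T
D & V = F & T = F
(U -> ~R) <-> (D & V) = T <-> F = F
((U -> ~R) <-> (D & V)) -> V = F -> T = T
(((U -> ~R) <-> (D & V)) -> V) <-> U = T <-> F = F
So S2 is false.

0 of the 2 statements are true (none).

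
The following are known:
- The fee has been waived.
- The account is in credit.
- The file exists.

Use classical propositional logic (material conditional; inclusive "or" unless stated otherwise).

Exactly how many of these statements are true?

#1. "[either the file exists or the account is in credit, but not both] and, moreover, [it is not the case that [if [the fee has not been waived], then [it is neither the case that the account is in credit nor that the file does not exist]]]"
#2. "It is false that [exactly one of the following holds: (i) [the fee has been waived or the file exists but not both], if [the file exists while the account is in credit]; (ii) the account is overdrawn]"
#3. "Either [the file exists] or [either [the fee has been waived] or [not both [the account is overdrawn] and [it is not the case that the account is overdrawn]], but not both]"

2

Let R = "the file exists" (T), Q = "the account is overdrawn" (F), P = "the fee has been waived" (T).

#1: In symbols: (R xor ~Q) & ~(~P -> (~Q nor ~R))

~Q = ~F = T
R xor ~Q = T xor T = F
~P = ~T = F
~Q = ~F = T
~R = ~T = F
~Q nor ~R = T nor F = F
~P -> (~Q nor ~R) = F -> F = T
~(~P -> (~Q nor ~R)) = ~T = F
(R xor ~Q) & ~(~P -> (~Q nor ~R)) = F & F = F
Hence #1 is false.

#2: Parsed as ~(((R & ~Q) -> (P xor R)) xor Q)

~Q = ~F = T
R & ~Q = T & T = T
P xor R = T xor T = F
(R & ~Q) -> (P xor R) = T -> F = F
((R & ~Q) -> (P xor R)) xor Q = F xor F = F
~(((R & ~Q) -> (P xor R)) xor Q) = ~F = T
Thus #2 is true.

#3: Parsed as R | (P xor (Q nand ~Q))

~Q = ~F = T
Q nand ~Q = F nand T = T
P xor (Q nand ~Q) = T xor T = F
R | (P xor (Q nand ~Q)) = T | F = T
Thus #3 is true.

Count: 2.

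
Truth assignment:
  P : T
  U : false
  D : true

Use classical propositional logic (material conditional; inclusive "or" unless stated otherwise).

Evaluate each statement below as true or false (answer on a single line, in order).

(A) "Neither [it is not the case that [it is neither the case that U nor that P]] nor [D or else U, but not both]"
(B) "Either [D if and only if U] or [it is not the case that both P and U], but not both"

(A) false / (B) true

(A): Formalization: not (U nor P) nor (D xor U)

U nor P = False nor True = False
not (U nor P) = not False = True
D xor U = True xor False = True
not (U nor P) nor (D xor U) = True nor True = False
Thus (A) is false.

(B): In symbols: (D iff U) xor (P nand U)

D iff U = True iff False = False
P nand U = True nand False = True
(D iff U) xor (P nand U) = False xor True = True
Thus (B) is true.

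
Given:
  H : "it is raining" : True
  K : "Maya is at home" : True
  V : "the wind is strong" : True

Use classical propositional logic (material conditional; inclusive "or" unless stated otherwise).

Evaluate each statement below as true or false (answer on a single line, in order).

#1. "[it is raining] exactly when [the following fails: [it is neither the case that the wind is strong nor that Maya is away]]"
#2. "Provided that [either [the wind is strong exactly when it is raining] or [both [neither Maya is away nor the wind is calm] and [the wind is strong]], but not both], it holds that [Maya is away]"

#1 True, #2 True

#1: This is H <-> ~(V nor ~K).

~K = ~T = F
V nor ~K = T nor F = F
~(V nor ~K) = ~F = T
H <-> ~(V nor ~K) = T <-> T = T
Thus #1 is true.

#2: This is ((V <-> H) xor ((~K nor ~V) & V)) -> ~K.

V <-> H = T <-> T = T
~K = ~T = F
~V = ~T = F
~K nor ~V = F nor F = T
(~K nor ~V) & V = T & T = T
(V <-> H) xor ((~K nor ~V) & V) = T xor T = F
~K = ~T = F
((V <-> H) xor ((~K nor ~V) & V)) -> ~K = F -> F = T
So #2 is true.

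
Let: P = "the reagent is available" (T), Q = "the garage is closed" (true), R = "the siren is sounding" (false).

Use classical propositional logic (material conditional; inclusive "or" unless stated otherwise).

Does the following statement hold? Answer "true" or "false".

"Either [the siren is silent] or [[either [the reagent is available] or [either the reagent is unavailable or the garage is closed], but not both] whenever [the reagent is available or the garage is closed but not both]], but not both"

The statement is false.

Values: R=False, P=True, Q=True.
Parsed as not R xor ((P xor Q) -> (P xor (not P or Q)))

not R = not False = True
P xor Q = True xor True = False
not P = not True = False
not P or Q = False or True = True
P xor (not P or Q) = True xor True = False
(P xor Q) -> (P xor (not P or Q)) = False -> False = True
not R xor ((P xor Q) -> (P xor (not P or Q))) = True xor True = False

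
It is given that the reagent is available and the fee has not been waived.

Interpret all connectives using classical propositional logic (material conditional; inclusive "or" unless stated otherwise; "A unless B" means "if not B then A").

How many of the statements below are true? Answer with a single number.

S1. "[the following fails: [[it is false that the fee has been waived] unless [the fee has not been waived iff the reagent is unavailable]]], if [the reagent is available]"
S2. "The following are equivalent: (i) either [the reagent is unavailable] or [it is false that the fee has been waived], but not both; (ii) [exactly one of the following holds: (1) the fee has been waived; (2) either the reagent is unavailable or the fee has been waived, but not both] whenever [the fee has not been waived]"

0

Let H = "the reagent is available" (T), U = "the fee has been waived" (F).

S1: In symbols: H -> ~(~U | (~U <-> ~H))

~U = ~F = T
~U = ~F = T
~H = ~T = F
~U <-> ~H = T <-> F = F
~U | (~U <-> ~H) = T | F = T
~(~U | (~U <-> ~H)) = ~T = F
H -> ~(~U | (~U <-> ~H)) = T -> F = F
Thus S1 is false.

S2: This is (~H xor ~U) <-> (~U -> (U xor (~H xor U))).

~H = ~T = F
~U = ~F = T
~H xor ~U = F xor T = T
~U = ~F = T
~H = ~T = F
~H xor U = F xor F = F
U xor (~H xor U) = F xor F = F
~U -> (U xor (~H xor U)) = T -> F = F
(~H xor ~U) <-> (~U -> (U xor (~H xor U))) = T <-> F = F
Thus S2 is false.

Count: 0.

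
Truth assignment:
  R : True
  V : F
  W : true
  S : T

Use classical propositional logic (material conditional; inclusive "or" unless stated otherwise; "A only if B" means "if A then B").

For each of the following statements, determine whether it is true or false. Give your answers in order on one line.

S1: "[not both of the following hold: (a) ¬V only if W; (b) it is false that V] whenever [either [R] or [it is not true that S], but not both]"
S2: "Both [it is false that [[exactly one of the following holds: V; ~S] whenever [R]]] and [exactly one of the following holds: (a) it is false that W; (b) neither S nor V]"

S1: In symbols: (R xor ~S) -> ((~V -> W) nand ~V)

~S = ~T = F
R xor ~S = T xor F = T
~V = ~F = T
~V -> W = T -> T = T
~V = ~F = T
(~V -> W) nand ~V = T nand T = F
(R xor ~S) -> ((~V -> W) nand ~V) = T -> F = F
Thus S1 is false.

S2: Formalization: ~(R -> (V xor ~S)) & (~W xor (S nor V))

~S = ~T = F
V xor ~S = F xor F = F
R -> (V xor ~S) = T -> F = F
~(R -> (V xor ~S)) = ~F = T
~W = ~T = F
S nor V = T nor F = F
~W xor (S nor V) = F xor F = F
~(R -> (V xor ~S)) & (~W xor (S nor V)) = T & F = F
Thus S2 is false.

S1 false, S2 false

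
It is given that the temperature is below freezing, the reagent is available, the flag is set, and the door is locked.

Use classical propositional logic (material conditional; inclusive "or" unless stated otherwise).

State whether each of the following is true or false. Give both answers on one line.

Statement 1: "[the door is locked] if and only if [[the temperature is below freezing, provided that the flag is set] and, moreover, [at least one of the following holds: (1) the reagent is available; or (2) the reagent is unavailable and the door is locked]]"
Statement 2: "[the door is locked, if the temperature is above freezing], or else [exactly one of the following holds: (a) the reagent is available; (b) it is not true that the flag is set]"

Statement 1 true / Statement 2 true

Let M = "the door is locked" (True), K = "the flag is set" (True), S = "the temperature is below freezing" (True), W = "the reagent is available" (True).

Statement 1: Formalization: M iff ((K -> S) and (W or (not W and M)))

K -> S = True -> True = True
not W = not True = False
not W and M = False and True = False
W or (not W and M) = True or False = True
(K -> S) and (W or (not W and M)) = True and True = True
M iff ((K -> S) and (W or (not W and M))) = True iff True = True
Hence Statement 1 is true.

Statement 2: In symbols: (not S -> M) or (W xor not K)

not S = not True = False
not S -> M = False -> True = True
not K = not True = False
W xor not K = True xor False = True
(not S -> M) or (W xor not K) = True or True = True
So Statement 2 is true.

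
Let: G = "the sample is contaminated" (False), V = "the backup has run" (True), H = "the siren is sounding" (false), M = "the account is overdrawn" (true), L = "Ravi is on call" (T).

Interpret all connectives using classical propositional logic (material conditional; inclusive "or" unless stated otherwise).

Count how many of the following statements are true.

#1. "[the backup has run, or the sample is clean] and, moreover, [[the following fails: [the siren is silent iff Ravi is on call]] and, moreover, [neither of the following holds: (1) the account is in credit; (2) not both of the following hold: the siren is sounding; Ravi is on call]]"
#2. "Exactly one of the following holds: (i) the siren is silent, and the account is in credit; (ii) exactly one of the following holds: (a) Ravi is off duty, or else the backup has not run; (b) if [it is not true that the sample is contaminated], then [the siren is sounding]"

0

#1: This is (V ∨ ¬G) ∧ (¬(¬H ↔ L) ∧ (¬M ↓ (H ↑ L))).

¬G = ¬F = T
V ∨ ¬G = T ∨ T = T
¬H = ¬F = T
¬H ↔ L = T ↔ T = T
¬(¬H ↔ L) = ¬T = F
¬M = ¬T = F
H ↑ L = F ↑ T = T
¬M ↓ (H ↑ L) = F ↓ T = F
¬(¬H ↔ L) ∧ (¬M ↓ (H ↑ L)) = F ∧ F = F
(V ∨ ¬G) ∧ (¬(¬H ↔ L) ∧ (¬M ↓ (H ↑ L))) = T ∧ F = F
Thus #1 is false.

#2: Formalization: (¬H ∧ ¬M) ⊕ ((¬L ∨ ¬V) ⊕ (¬G → H))

¬H = ¬F = T
¬M = ¬T = F
¬H ∧ ¬M = T ∧ F = F
¬L = ¬T = F
¬V = ¬T = F
¬L ∨ ¬V = F ∨ F = F
¬G = ¬F = T
¬G → H = T → F = F
(¬L ∨ ¬V) ⊕ (¬G → H) = F ⊕ F = F
(¬H ∧ ¬M) ⊕ ((¬L ∨ ¬V) ⊕ (¬G → H)) = F ⊕ F = F
Hence #2 is false.

True statements: 0 (none).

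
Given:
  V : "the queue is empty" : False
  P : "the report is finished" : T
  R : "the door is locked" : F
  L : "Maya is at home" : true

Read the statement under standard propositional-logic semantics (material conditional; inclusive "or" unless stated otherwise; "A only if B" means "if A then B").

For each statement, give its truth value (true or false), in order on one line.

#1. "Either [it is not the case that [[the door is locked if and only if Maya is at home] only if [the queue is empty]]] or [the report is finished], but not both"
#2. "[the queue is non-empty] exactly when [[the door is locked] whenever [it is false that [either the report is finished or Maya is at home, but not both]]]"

#1 T / #2 F

#1: This is not ((R iff L) -> V) xor P.

R iff L = False iff True = False
(R iff L) -> V = False -> False = True
not ((R iff L) -> V) = not True = False
not ((R iff L) -> V) xor P = False xor True = True
So #1 is true.

#2: In symbols: not V iff (not (P xor L) -> R)

not V = not False = True
P xor L = True xor True = False
not (P xor L) = not False = True
not (P xor L) -> R = True -> False = False
not V iff (not (P xor L) -> R) = True iff False = False
Hence #2 is false.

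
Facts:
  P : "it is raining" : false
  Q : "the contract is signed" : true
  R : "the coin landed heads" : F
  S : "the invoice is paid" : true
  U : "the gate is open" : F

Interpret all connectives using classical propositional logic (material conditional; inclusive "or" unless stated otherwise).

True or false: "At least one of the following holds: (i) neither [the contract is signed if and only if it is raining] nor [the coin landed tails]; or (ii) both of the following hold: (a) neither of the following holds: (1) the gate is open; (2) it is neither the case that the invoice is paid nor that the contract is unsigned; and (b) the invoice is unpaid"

Parsed as ((Q iff P) nor not R) or ((U nor (S nor not Q)) and not S)

Q iff P = True iff False = False
not R = not False = True
(Q iff P) nor not R = False nor True = False
not Q = not True = False
S nor not Q = True nor False = False
U nor (S nor not Q) = False nor False = True
not S = not True = False
(U nor (S nor not Q)) and not S = True and False = False
((Q iff P) nor not R) or ((U nor (S nor not Q)) and not S) = False or False = False

false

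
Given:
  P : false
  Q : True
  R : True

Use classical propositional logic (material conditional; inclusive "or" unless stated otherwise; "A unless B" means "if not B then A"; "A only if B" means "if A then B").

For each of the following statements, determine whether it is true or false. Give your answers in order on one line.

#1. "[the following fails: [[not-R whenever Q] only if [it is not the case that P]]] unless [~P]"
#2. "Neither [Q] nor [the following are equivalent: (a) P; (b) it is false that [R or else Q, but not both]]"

#1: Formalization: ¬((Q → ¬R) → ¬P) ∨ ¬P

¬R = ¬T = F
Q → ¬R = T → F = F
¬P = ¬F = T
(Q → ¬R) → ¬P = F → T = T
¬((Q → ¬R) → ¬P) = ¬T = F
¬P = ¬F = T
¬((Q → ¬R) → ¬P) ∨ ¬P = F ∨ T = T
Hence #1 is true.

#2: In symbols: Q ↓ (P ↔ ¬(R ⊕ Q))

R ⊕ Q = T ⊕ T = F
¬(R ⊕ Q) = ¬F = T
P ↔ ¬(R ⊕ Q) = F ↔ T = F
Q ↓ (P ↔ ¬(R ⊕ Q)) = T ↓ F = F
Thus #2 is false.

#1 true / #2 false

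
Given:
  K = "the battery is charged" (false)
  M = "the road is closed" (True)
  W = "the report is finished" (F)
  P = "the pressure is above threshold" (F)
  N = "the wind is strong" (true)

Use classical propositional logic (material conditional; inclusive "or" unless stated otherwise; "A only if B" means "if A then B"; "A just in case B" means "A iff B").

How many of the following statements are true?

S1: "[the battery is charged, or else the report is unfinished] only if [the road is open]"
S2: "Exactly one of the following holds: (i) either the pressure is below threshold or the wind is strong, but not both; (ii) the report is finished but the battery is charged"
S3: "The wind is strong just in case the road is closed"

S1: Formalization: (K or not W) -> not M

not W = not False = True
K or not W = False or True = True
not M = not True = False
(K or not W) -> not M = True -> False = False
Thus S1 is false.

S2: In symbols: (not P xor N) xor (W and K)

not P = not False = True
not P xor N = True xor True = False
W and K = False and False = False
(not P xor N) xor (W and K) = False xor False = False
Hence S2 is false.

S3: In symbols: N iff M

N iff M = True iff True = True
Hence S3 is true.

True statements: 1 (S3).

1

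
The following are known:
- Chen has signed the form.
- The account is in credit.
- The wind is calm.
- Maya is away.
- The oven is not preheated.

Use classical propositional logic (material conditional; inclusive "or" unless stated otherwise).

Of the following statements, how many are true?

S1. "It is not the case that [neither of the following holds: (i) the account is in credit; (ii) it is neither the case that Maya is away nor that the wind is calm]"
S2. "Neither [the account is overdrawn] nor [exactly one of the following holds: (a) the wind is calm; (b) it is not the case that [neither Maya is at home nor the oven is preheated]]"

Let V = "the account is overdrawn" (False), W = "Maya is at home" (False), S = "the wind is strong" (False), Q = "the oven is preheated" (False).

S1: Parsed as not (not V nor (not W nor not S))

not V = not False = True
not W = not False = True
not S = not False = True
not W nor not S = True nor True = False
not V nor (not W nor not S) = True nor False = False
not (not V nor (not W nor not S)) = not False = True
Hence S1 is true.

S2: In symbols: V nor (not S xor not (W nor Q))

not S = not False = True
W nor Q = False nor False = True
not (W nor Q) = not True = False
not S xor not (W nor Q) = True xor False = True
V nor (not S xor not (W nor Q)) = False nor True = False
So S2 is false.

1 of the 2 statements is true.

1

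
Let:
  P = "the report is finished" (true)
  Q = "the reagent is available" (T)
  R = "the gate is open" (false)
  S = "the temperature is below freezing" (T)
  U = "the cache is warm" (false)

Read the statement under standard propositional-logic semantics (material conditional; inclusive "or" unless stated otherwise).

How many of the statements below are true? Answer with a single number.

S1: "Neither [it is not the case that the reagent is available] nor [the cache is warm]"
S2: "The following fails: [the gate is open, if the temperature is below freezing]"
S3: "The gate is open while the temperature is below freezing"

2

S1: In symbols: ~Q nor U

~Q = ~T = F
~Q nor U = F nor F = T
Hence S1 is true.

S2: This is ~(S -> R).

S -> R = T -> F = F
~(S -> R) = ~F = T
Thus S2 is true.

S3: Parsed as R & S

R & S = F & T = F
So S3 is false.

Count: 2.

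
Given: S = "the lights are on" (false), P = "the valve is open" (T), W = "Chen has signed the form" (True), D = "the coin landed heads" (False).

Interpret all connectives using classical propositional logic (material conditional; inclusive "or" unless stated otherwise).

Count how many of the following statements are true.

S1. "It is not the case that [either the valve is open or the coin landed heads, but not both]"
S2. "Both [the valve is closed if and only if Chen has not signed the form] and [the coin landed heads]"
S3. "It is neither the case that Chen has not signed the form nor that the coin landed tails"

0

S1: In symbols: not (P xor D)

P xor D = True xor False = True
not (P xor D) = not True = False
So S1 is false.

S2: This is (not P iff not W) and D.

not P = not True = False
not W = not True = False
not P iff not W = False iff False = True
(not P iff not W) and D = True and False = False
So S2 is false.

S3: Parsed as not W nor not D

not W = not True = False
not D = not False = True
not W nor not D = False nor True = False
Thus S3 is false.

0 of the 3 statements are true (none).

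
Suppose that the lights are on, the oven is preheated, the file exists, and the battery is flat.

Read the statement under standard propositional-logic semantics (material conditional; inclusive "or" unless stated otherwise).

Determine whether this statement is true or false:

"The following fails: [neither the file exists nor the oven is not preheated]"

Let W = "the file exists" (T), K = "the oven is preheated" (T).
This is ~(W nor ~K).

~K = ~T = F
W nor ~K = T nor F = F
~(W nor ~K) = ~F = T

True.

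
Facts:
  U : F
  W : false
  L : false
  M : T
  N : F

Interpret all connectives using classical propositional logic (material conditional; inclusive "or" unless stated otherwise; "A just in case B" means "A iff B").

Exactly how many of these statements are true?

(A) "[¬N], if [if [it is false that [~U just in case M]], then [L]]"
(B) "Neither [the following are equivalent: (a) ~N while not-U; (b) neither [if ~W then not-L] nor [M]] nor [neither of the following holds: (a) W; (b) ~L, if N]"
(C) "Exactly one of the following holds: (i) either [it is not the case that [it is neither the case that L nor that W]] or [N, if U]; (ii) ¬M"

3

(A): Formalization: (not (not U iff M) -> L) -> not N

not U = not False = True
not U iff M = True iff True = True
not (not U iff M) = not True = False
not (not U iff M) -> L = False -> False = True
not N = not False = True
(not (not U iff M) -> L) -> not N = True -> True = True
Thus (A) is true.

(B): Formalization: ((not N and not U) iff ((not W -> not L) nor M)) nor (W nor (N -> not L))

not N = not False = True
not U = not False = True
not N and not U = True and True = True
not W = not False = True
not L = not False = True
not W -> not L = True -> True = True
(not W -> not L) nor M = True nor True = False
(not N and not U) iff ((not W -> not L) nor M) = True iff False = False
not L = not False = True
N -> not L = False -> True = True
W nor (N -> not L) = False nor True = False
((not N and not U) iff ((not W -> not L) nor M)) nor (W nor (N -> not L)) = False nor False = True
So (B) is true.

(C): In symbols: (not (L nor W) or (U -> N)) xor not M

L nor W = False nor False = True
not (L nor W) = not True = False
U -> N = False -> False = True
not (L nor W) or (U -> N) = False or True = True
not M = not True = False
(not (L nor W) or (U -> N)) xor not M = True xor False = True
Thus (C) is true.

True statements: 3.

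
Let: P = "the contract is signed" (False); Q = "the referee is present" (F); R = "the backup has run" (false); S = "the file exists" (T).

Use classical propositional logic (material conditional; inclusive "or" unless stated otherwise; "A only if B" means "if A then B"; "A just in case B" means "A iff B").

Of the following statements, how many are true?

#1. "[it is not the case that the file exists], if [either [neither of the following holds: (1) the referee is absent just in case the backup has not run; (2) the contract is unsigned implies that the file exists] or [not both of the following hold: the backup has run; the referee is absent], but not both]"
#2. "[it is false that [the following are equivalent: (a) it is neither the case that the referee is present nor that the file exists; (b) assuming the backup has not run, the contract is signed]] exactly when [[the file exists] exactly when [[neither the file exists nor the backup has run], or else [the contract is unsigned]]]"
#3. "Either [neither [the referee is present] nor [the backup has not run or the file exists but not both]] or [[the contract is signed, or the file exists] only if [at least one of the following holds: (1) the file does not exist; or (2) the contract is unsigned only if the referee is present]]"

#1: This is (((not Q iff not R) nor (not P -> S)) xor (R nand not Q)) -> not S.

not Q = not False = True
not R = not False = True
not Q iff not R = True iff True = True
not P = not False = True
not P -> S = True -> True = True
(not Q iff not R) nor (not P -> S) = True nor True = False
not Q = not False = True
R nand not Q = False nand True = True
((not Q iff not R) nor (not P -> S)) xor (R nand not Q) = False xor True = True
not S = not True = False
(((not Q iff not R) nor (not P -> S)) xor (R nand not Q)) -> not S = True -> False = False
Hence #1 is false.

#2: Formalization: not ((Q nor S) iff (not R -> P)) iff (S iff ((S nor R) or not P))

Q nor S = False nor True = False
not R = not False = True
not R -> P = True -> False = False
(Q nor S) iff (not R -> P) = False iff False = True
not ((Q nor S) iff (not R -> P)) = not True = False
S nor R = True nor False = False
not P = not False = True
(S nor R) or not P = False or True = True
S iff ((S nor R) or not P) = True iff True = True
not ((Q nor S) iff (not R -> P)) iff (S iff ((S nor R) or not P)) = False iff True = False
So #2 is false.

#3: Parsed as (Q nor (not R xor S)) or ((P or S) -> (not S or (not P -> Q)))

not R = not False = True
not R xor S = True xor True = False
Q nor (not R xor S) = False nor False = True
P or S = False or True = True
not S = not True = False
not P = not False = True
not P -> Q = True -> False = False
not S or (not P -> Q) = False or False = False
(P or S) -> (not S or (not P -> Q)) = True -> False = False
(Q nor (not R xor S)) or ((P or S) -> (not S or (not P -> Q))) = True or False = True
Hence #3 is true.

True statements: 1 (#3).

1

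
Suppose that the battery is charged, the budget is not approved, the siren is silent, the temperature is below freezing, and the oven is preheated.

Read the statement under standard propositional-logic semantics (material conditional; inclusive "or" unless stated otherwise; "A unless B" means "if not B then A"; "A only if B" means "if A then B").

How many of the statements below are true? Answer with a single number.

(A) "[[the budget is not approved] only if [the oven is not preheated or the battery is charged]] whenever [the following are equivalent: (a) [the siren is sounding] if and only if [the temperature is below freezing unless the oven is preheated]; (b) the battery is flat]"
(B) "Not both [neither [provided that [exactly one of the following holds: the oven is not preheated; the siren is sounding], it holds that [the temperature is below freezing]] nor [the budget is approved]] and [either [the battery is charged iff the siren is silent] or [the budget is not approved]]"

2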